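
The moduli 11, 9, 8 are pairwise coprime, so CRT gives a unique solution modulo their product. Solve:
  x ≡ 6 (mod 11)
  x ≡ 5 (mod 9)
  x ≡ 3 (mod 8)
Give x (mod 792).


Moduli 11, 9, 8 are pairwise coprime; by CRT there is a unique solution modulo M = 11 · 9 · 8 = 792.
Solve pairwise, accumulating the modulus:
  Start with x ≡ 6 (mod 11).
  Combine with x ≡ 5 (mod 9): since gcd(11, 9) = 1, we get a unique residue mod 99.
    Write x = 6 + 11·t and substitute into x ≡ 5 (mod 9): 11·t ≡ 5 − 6 = -1 (mod 9).
    Reduce coefficients mod 9: 2·t ≡ 8 (mod 9).
    The inverse of 2 mod 9 is 5 (since 2·5 = 10 = 1·9 + 1), so t ≡ 5·8 = 40 ≡ 4 (mod 9).
    Then x = 6 + 11·4 = 50, valid modulo lcm(11, 9) = 99: x ≡ 50 (mod 99).
  Combine with x ≡ 3 (mod 8): since gcd(99, 8) = 1, we get a unique residue mod 792.
    Write x = 50 + 99·t and substitute into x ≡ 3 (mod 8): 99·t ≡ 3 − 50 = -47 (mod 8).
    Reduce coefficients mod 8: 3·t ≡ 1 (mod 8).
    The inverse of 3 mod 8 is 3 (since 3·3 = 9 = 1·8 + 1), so t ≡ 3·1 = 3 ≡ 3 (mod 8).
    Then x = 50 + 99·3 = 347, valid modulo lcm(99, 8) = 792: x ≡ 347 (mod 792).
Verify: 347 mod 11 = 6 ✓, 347 mod 9 = 5 ✓, 347 mod 8 = 3 ✓.

x ≡ 347 (mod 792).


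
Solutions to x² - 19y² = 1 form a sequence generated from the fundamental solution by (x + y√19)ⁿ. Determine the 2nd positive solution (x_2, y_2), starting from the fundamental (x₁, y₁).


Step 1: Find the fundamental solution (x₁, y₁) of x² - 19y² = 1.
  Expand √19 as a continued fraction. a₀ = ⌊√19⌋ = 4; iterate m_{k+1} = d_k·a_k − m_k, d_{k+1} = (19 − m_{k+1}²)/d_k, a_{k+1} = ⌊(a₀ + m_{k+1})/d_{k+1}⌋ (starting m₀ = 0, d₀ = 1), with convergents p_k = a_k·p_{k-1} + p_{k-2}, q_k = a_k·q_{k-1} + q_{k-2} (p₋₁ = 1, q₋₁ = 0):
  k = 0: a₀ = 4; p₀/q₀ = 4/1; p₀² − 19·q₀² = 16 − 19 = -3.
  k = 1: m = 4, d = 3, a = ⌊(4 + 4)/3⌋ = 2; p/q = (2·4 + 1)/(2·1 + 0) = 9/2; p² − 19·q² = 81 − 76 = 5.
  k = 2: m = 2, d = 5, a = ⌊(4 + 2)/5⌋ = 1; p/q = (1·9 + 4)/(1·2 + 1) = 13/3; p² − 19·q² = 169 − 171 = -2.
  k = 3: m = 3, d = 2, a = ⌊(4 + 3)/2⌋ = 3; p/q = (3·13 + 9)/(3·3 + 2) = 48/11; p² − 19·q² = 2304 − 2299 = 5.
  k = 4: m = 3, d = 5, a = ⌊(4 + 3)/5⌋ = 1; p/q = (1·48 + 13)/(1·11 + 3) = 61/14; p² − 19·q² = 3721 − 3724 = -3.
  k = 5: m = 2, d = 3, a = ⌊(4 + 2)/3⌋ = 2; p/q = (2·61 + 48)/(2·14 + 11) = 170/39; p² − 19·q² = 28900 − 28899 = 1.
  The first convergent with p² − 19·q² = 1 gives the fundamental solution (x₁, y₁) = (170, 39).
Step 2: Apply the recurrence (x_{n+1}, y_{n+1}) = (x₁x_n + 19y₁y_n, x₁y_n + y₁x_n) repeatedly.
  From (x_1, y_1) = (170, 39): x_2 = 170·170 + 19·39·39 = 57799; y_2 = 170·39 + 39·170 = 13260.
Step 3: Verify x_2² - 19·y_2² = 3340724401 - 3340724400 = 1 (should be 1). ✓

(x_1, y_1) = (170, 39); (x_2, y_2) = (57799, 13260).


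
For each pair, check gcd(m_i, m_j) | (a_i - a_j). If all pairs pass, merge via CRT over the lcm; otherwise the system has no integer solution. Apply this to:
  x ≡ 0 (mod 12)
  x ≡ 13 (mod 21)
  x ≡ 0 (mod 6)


Moduli 12, 21, 6 are not pairwise coprime, so CRT works modulo lcm(m_i) when all pairwise compatibility conditions hold.
Pairwise compatibility: gcd(m_i, m_j) must divide a_i - a_j for every pair.
Merge one congruence at a time:
  Start: x ≡ 0 (mod 12).
  Combine with x ≡ 13 (mod 21): gcd(12, 21) = 3, and 13 - 0 = 13 is NOT divisible by 3.
    ⇒ system is inconsistent (no integer solution).

No solution (the system is inconsistent).


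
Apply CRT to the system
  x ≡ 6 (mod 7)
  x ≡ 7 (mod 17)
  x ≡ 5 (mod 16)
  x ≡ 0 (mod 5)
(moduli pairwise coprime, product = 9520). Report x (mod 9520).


Product of moduli M = 7 · 17 · 16 · 5 = 9520.
Merge one congruence at a time:
  Start: x ≡ 6 (mod 7).
  Combine with x ≡ 7 (mod 17); new modulus lcm = 119.
    Write x = 6 + 7·t and substitute into x ≡ 7 (mod 17): 7·t ≡ 7 − 6 = 1 (mod 17).
    The inverse of 7 mod 17 is 5 (since 7·5 = 35 = 2·17 + 1), so t ≡ 5·1 = 5 ≡ 5 (mod 17).
    Then x = 6 + 7·5 = 41, valid modulo lcm(7, 17) = 119: x ≡ 41 (mod 119).
  Combine with x ≡ 5 (mod 16); new modulus lcm = 1904.
    Write x = 41 + 119·t and substitute into x ≡ 5 (mod 16): 119·t ≡ 5 − 41 = -36 (mod 16).
    Reduce coefficients mod 16: 7·t ≡ 12 (mod 16).
    The inverse of 7 mod 16 is 7 (since 7·7 = 49 = 3·16 + 1), so t ≡ 7·12 = 84 ≡ 4 (mod 16).
    Then x = 41 + 119·4 = 517, valid modulo lcm(119, 16) = 1904: x ≡ 517 (mod 1904).
  Combine with x ≡ 0 (mod 5); new modulus lcm = 9520.
    Write x = 517 + 1904·t and substitute into x ≡ 0 (mod 5): 1904·t ≡ 0 − 517 = -517 (mod 5).
    Reduce coefficients mod 5: 4·t ≡ 3 (mod 5).
    The inverse of 4 mod 5 is 4 (since 4·4 = 16 = 3·5 + 1), so t ≡ 4·3 = 12 ≡ 2 (mod 5).
    Then x = 517 + 1904·2 = 4325, valid modulo lcm(1904, 5) = 9520: x ≡ 4325 (mod 9520).
Verify against each original: 4325 mod 7 = 6, 4325 mod 17 = 7, 4325 mod 16 = 5, 4325 mod 5 = 0.

x ≡ 4325 (mod 9520).


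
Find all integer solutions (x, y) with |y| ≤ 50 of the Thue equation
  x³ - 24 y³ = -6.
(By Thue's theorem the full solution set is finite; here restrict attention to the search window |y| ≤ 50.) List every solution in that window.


The equation is x³ - 24y³ = -6. For fixed y, x³ = 24·y³ − 6, so a solution requires the RHS to be a perfect cube.
Strategy: iterate y from -50 to 50, compute RHS = 24·y³ − 6, and check whether it is a (positive or negative) perfect cube.
Check small values of y:
  y = 0: RHS = -6 is not a perfect cube.
  y = 1: RHS = 18 is not a perfect cube.
  y = -1: RHS = -30 is not a perfect cube.
  y = 2: RHS = 186 is not a perfect cube.
  y = -2: RHS = -198 is not a perfect cube.
  y = 3: RHS = 642 is not a perfect cube.
  y = -3: RHS = -654 is not a perfect cube.
Continuing the search up to |y| = 50 finds no solutions either.
No (x, y) in the scanned range satisfies the equation.

No integer solutions with |y| ≤ 50.


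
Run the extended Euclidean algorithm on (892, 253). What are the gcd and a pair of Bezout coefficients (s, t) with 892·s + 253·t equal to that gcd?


Euclidean algorithm on (892, 253) — divide until remainder is 0:
  892 = 3 · 253 + 133
  253 = 1 · 133 + 120
  133 = 1 · 120 + 13
  120 = 9 · 13 + 3
  13 = 4 · 3 + 1
  3 = 3 · 1 + 0
gcd(892, 253) = 1.
Track Bezout coefficients alongside the remainders: start with r₀ = 892 = a·1 + b·0 (s = 1, t = 0) and r₁ = 253 = a·0 + b·1 (s = 0, t = 1); each new remainder r_{k+1} = r_{k-1} − q_k·r_k inherits s_{k+1} = s_{k-1} − q_k·s_k, t_{k+1} = t_{k-1} − q_k·t_k, so r_k = a·s_k + b·t_k at every step:
  q = 3: r = 133, s = 1 − 3·0 = 1, t = 0 − 3·1 = -3  (check: 892·1 + 253·(-3) = 133)
  q = 1: r = 120, s = 0 − 1·1 = -1, t = 1 − 1·(-3) = 4  (check: 892·(-1) + 253·4 = 120)
  q = 1: r = 13, s = 1 − 1·(-1) = 2, t = -3 − 1·4 = -7  (check: 892·2 + 253·(-7) = 13)
  q = 9: r = 3, s = -1 − 9·2 = -19, t = 4 − 9·(-7) = 67  (check: 892·(-19) + 253·67 = 3)
  q = 4: r = 1, s = 2 − 4·(-19) = 78, t = -7 − 4·67 = -275  (check: 892·78 + 253·(-275) = 1)
The row with r = 1 (the gcd) gives the Bezout coefficients s = 78, t = -275.
Result: 892 · (78) + 253 · (-275) = 1.

gcd(892, 253) = 1; s = 78, t = -275 (check: 892·78 + 253·(-275) = 1).


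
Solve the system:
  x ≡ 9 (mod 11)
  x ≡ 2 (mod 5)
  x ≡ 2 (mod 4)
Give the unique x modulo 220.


Moduli 11, 5, 4 are pairwise coprime; by CRT there is a unique solution modulo M = 11 · 5 · 4 = 220.
Solve pairwise, accumulating the modulus:
  Start with x ≡ 9 (mod 11).
  Combine with x ≡ 2 (mod 5): since gcd(11, 5) = 1, we get a unique residue mod 55.
    Write x = 9 + 11·t and substitute into x ≡ 2 (mod 5): 11·t ≡ 2 − 9 = -7 (mod 5).
    Reduce coefficients mod 5: 1·t ≡ 3 (mod 5).
    So t ≡ 3 (mod 5).
    Then x = 9 + 11·3 = 42, valid modulo lcm(11, 5) = 55: x ≡ 42 (mod 55).
  Combine with x ≡ 2 (mod 4): since gcd(55, 4) = 1, we get a unique residue mod 220.
    Write x = 42 + 55·t and substitute into x ≡ 2 (mod 4): 55·t ≡ 2 − 42 = -40 (mod 4).
    Reduce coefficients mod 4: 3·t ≡ 0 (mod 4).
    The inverse of 3 mod 4 is 3 (since 3·3 = 9 = 2·4 + 1), so t ≡ 3·0 = 0 ≡ 0 (mod 4).
    Then x = 42 + 55·0 = 42, valid modulo lcm(55, 4) = 220: x ≡ 42 (mod 220).
Verify: 42 mod 11 = 9 ✓, 42 mod 5 = 2 ✓, 42 mod 4 = 2 ✓.

x ≡ 42 (mod 220).


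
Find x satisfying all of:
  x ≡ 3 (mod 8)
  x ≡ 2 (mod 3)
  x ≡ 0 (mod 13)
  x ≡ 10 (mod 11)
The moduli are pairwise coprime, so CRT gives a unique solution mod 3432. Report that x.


Product of moduli M = 8 · 3 · 13 · 11 = 3432.
Merge one congruence at a time:
  Start: x ≡ 3 (mod 8).
  Combine with x ≡ 2 (mod 3); new modulus lcm = 24.
    Write x = 3 + 8·t and substitute into x ≡ 2 (mod 3): 8·t ≡ 2 − 3 = -1 (mod 3).
    Reduce coefficients mod 3: 2·t ≡ 2 (mod 3).
    The inverse of 2 mod 3 is 2 (since 2·2 = 4 = 1·3 + 1), so t ≡ 2·2 = 4 ≡ 1 (mod 3).
    Then x = 3 + 8·1 = 11, valid modulo lcm(8, 3) = 24: x ≡ 11 (mod 24).
  Combine with x ≡ 0 (mod 13); new modulus lcm = 312.
    Write x = 11 + 24·t and substitute into x ≡ 0 (mod 13): 24·t ≡ 0 − 11 = -11 (mod 13).
    Reduce coefficients mod 13: 11·t ≡ 2 (mod 13).
    The inverse of 11 mod 13 is 6 (since 11·6 = 66 = 5·13 + 1), so t ≡ 6·2 = 12 ≡ 12 (mod 13).
    Then x = 11 + 24·12 = 299, valid modulo lcm(24, 13) = 312: x ≡ 299 (mod 312).
  Combine with x ≡ 10 (mod 11); new modulus lcm = 3432.
    Write x = 299 + 312·t and substitute into x ≡ 10 (mod 11): 312·t ≡ 10 − 299 = -289 (mod 11).
    Reduce coefficients mod 11: 4·t ≡ 8 (mod 11).
    The inverse of 4 mod 11 is 3 (since 4·3 = 12 = 1·11 + 1), so t ≡ 3·8 = 24 ≡ 2 (mod 11).
    Then x = 299 + 312·2 = 923, valid modulo lcm(312, 11) = 3432: x ≡ 923 (mod 3432).
Verify against each original: 923 mod 8 = 3, 923 mod 3 = 2, 923 mod 13 = 0, 923 mod 11 = 10.

x ≡ 923 (mod 3432).


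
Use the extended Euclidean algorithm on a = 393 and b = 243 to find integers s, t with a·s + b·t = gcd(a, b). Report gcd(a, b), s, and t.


Euclidean algorithm on (393, 243) — divide until remainder is 0:
  393 = 1 · 243 + 150
  243 = 1 · 150 + 93
  150 = 1 · 93 + 57
  93 = 1 · 57 + 36
  57 = 1 · 36 + 21
  36 = 1 · 21 + 15
  21 = 1 · 15 + 6
  15 = 2 · 6 + 3
  6 = 2 · 3 + 0
gcd(393, 243) = 3.
Track Bezout coefficients alongside the remainders: start with r₀ = 393 = a·1 + b·0 (s = 1, t = 0) and r₁ = 243 = a·0 + b·1 (s = 0, t = 1); each new remainder r_{k+1} = r_{k-1} − q_k·r_k inherits s_{k+1} = s_{k-1} − q_k·s_k, t_{k+1} = t_{k-1} − q_k·t_k, so r_k = a·s_k + b·t_k at every step:
  q = 1: r = 150, s = 1 − 1·0 = 1, t = 0 − 1·1 = -1  (check: 393·1 + 243·(-1) = 150)
  q = 1: r = 93, s = 0 − 1·1 = -1, t = 1 − 1·(-1) = 2  (check: 393·(-1) + 243·2 = 93)
  q = 1: r = 57, s = 1 − 1·(-1) = 2, t = -1 − 1·2 = -3  (check: 393·2 + 243·(-3) = 57)
  q = 1: r = 36, s = -1 − 1·2 = -3, t = 2 − 1·(-3) = 5  (check: 393·(-3) + 243·5 = 36)
  q = 1: r = 21, s = 2 − 1·(-3) = 5, t = -3 − 1·5 = -8  (check: 393·5 + 243·(-8) = 21)
  q = 1: r = 15, s = -3 − 1·5 = -8, t = 5 − 1·(-8) = 13  (check: 393·(-8) + 243·13 = 15)
  q = 1: r = 6, s = 5 − 1·(-8) = 13, t = -8 − 1·13 = -21  (check: 393·13 + 243·(-21) = 6)
  q = 2: r = 3, s = -8 − 2·13 = -34, t = 13 − 2·(-21) = 55  (check: 393·(-34) + 243·55 = 3)
The row with r = 3 (the gcd) gives the Bezout coefficients s = -34, t = 55.
Result: 393 · (-34) + 243 · (55) = 3.

gcd(393, 243) = 3; s = -34, t = 55 (check: 393·(-34) + 243·55 = 3).


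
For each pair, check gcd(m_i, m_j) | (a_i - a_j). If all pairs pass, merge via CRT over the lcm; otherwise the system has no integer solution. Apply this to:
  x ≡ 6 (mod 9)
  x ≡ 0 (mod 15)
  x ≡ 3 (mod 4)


Moduli 9, 15, 4 are not pairwise coprime, so CRT works modulo lcm(m_i) when all pairwise compatibility conditions hold.
Pairwise compatibility: gcd(m_i, m_j) must divide a_i - a_j for every pair.
Merge one congruence at a time:
  Start: x ≡ 6 (mod 9).
  Combine with x ≡ 0 (mod 15): gcd(9, 15) = 3; 0 - 6 = -6, which IS divisible by 3, so compatible.
    Write x = 6 + 9·t and substitute into x ≡ 0 (mod 15): 9·t ≡ 0 − 6 = -6 (mod 15).
    Divide the congruence (and modulus) by g = 3: 3·t ≡ -2 (mod 5).
    Reduce coefficients mod 5: 3·t ≡ 3 (mod 5).
    The inverse of 3 mod 5 is 2 (since 3·2 = 6 = 1·5 + 1), so t ≡ 2·3 = 6 ≡ 1 (mod 5).
    Then x = 6 + 9·1 = 15, valid modulo lcm(9, 15) = 45: x ≡ 15 (mod 45).
  Combine with x ≡ 3 (mod 4): gcd(45, 4) = 1; 3 - 15 = -12, which IS divisible by 1, so compatible.
    Write x = 15 + 45·t and substitute into x ≡ 3 (mod 4): 45·t ≡ 3 − 15 = -12 (mod 4).
    Reduce coefficients mod 4: 1·t ≡ 0 (mod 4).
    So t ≡ 0 (mod 4).
    Then x = 15 + 45·0 = 15, valid modulo lcm(45, 4) = 180: x ≡ 15 (mod 180).
Verify: 15 mod 9 = 6, 15 mod 15 = 0, 15 mod 4 = 3.

x ≡ 15 (mod 180).


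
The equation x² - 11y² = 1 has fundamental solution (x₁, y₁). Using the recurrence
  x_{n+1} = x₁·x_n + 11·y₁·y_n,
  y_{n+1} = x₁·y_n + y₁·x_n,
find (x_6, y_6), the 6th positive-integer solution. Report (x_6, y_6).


Step 1: Find the fundamental solution (x₁, y₁) of x² - 11y² = 1.
  Expand √11 as a continued fraction. a₀ = ⌊√11⌋ = 3; iterate m_{k+1} = d_k·a_k − m_k, d_{k+1} = (11 − m_{k+1}²)/d_k, a_{k+1} = ⌊(a₀ + m_{k+1})/d_{k+1}⌋ (starting m₀ = 0, d₀ = 1), with convergents p_k = a_k·p_{k-1} + p_{k-2}, q_k = a_k·q_{k-1} + q_{k-2} (p₋₁ = 1, q₋₁ = 0):
  k = 0: a₀ = 3; p₀/q₀ = 3/1; p₀² − 11·q₀² = 9 − 11 = -2.
  k = 1: m = 3, d = 2, a = ⌊(3 + 3)/2⌋ = 3; p/q = (3·3 + 1)/(3·1 + 0) = 10/3; p² − 11·q² = 100 − 99 = 1.
  The first convergent with p² − 11·q² = 1 gives the fundamental solution (x₁, y₁) = (10, 3).
Step 2: Apply the recurrence (x_{n+1}, y_{n+1}) = (x₁x_n + 11y₁y_n, x₁y_n + y₁x_n) repeatedly.
  From (x_1, y_1) = (10, 3): x_2 = 10·10 + 11·3·3 = 199; y_2 = 10·3 + 3·10 = 60.
  From (x_2, y_2) = (199, 60): x_3 = 10·199 + 11·3·60 = 3970; y_3 = 10·60 + 3·199 = 1197.
  From (x_3, y_3) = (3970, 1197): x_4 = 10·3970 + 11·3·1197 = 79201; y_4 = 10·1197 + 3·3970 = 23880.
  From (x_4, y_4) = (79201, 23880): x_5 = 10·79201 + 11·3·23880 = 1580050; y_5 = 10·23880 + 3·79201 = 476403.
  From (x_5, y_5) = (1580050, 476403): x_6 = 10·1580050 + 11·3·476403 = 31521799; y_6 = 10·476403 + 3·1580050 = 9504180.
Step 3: Verify x_6² - 11·y_6² = 993623812196401 - 993623812196400 = 1 (should be 1). ✓

(x_1, y_1) = (10, 3); (x_6, y_6) = (31521799, 9504180).


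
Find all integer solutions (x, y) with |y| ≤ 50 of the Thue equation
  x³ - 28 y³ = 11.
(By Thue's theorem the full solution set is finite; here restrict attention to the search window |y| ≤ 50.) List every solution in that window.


The equation is x³ - 28y³ = 11. For fixed y, x³ = 28·y³ + 11, so a solution requires the RHS to be a perfect cube.
Strategy: iterate y from -50 to 50, compute RHS = 28·y³ + 11, and check whether it is a (positive or negative) perfect cube.
Check small values of y:
  y = 0: RHS = 11 is not a perfect cube.
  y = 1: RHS = 39 is not a perfect cube.
  y = -1: RHS = -17 is not a perfect cube.
  y = 2: RHS = 235 is not a perfect cube.
  y = -2: RHS = -213 is not a perfect cube.
  y = 3: RHS = 767 is not a perfect cube.
  y = -3: RHS = -745 is not a perfect cube.
Continuing the search up to |y| = 50 finds no solutions either.
No (x, y) in the scanned range satisfies the equation.

No integer solutions with |y| ≤ 50.


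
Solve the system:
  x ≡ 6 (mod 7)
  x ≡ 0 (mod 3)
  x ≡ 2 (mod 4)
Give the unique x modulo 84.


Moduli 7, 3, 4 are pairwise coprime; by CRT there is a unique solution modulo M = 7 · 3 · 4 = 84.
Solve pairwise, accumulating the modulus:
  Start with x ≡ 6 (mod 7).
  Combine with x ≡ 0 (mod 3): since gcd(7, 3) = 1, we get a unique residue mod 21.
    Write x = 6 + 7·t and substitute into x ≡ 0 (mod 3): 7·t ≡ 0 − 6 = -6 (mod 3).
    Reduce coefficients mod 3: 1·t ≡ 0 (mod 3).
    So t ≡ 0 (mod 3).
    Then x = 6 + 7·0 = 6, valid modulo lcm(7, 3) = 21: x ≡ 6 (mod 21).
  Combine with x ≡ 2 (mod 4): since gcd(21, 4) = 1, we get a unique residue mod 84.
    Write x = 6 + 21·t and substitute into x ≡ 2 (mod 4): 21·t ≡ 2 − 6 = -4 (mod 4).
    Reduce coefficients mod 4: 1·t ≡ 0 (mod 4).
    So t ≡ 0 (mod 4).
    Then x = 6 + 21·0 = 6, valid modulo lcm(21, 4) = 84: x ≡ 6 (mod 84).
Verify: 6 mod 7 = 6 ✓, 6 mod 3 = 0 ✓, 6 mod 4 = 2 ✓.

x ≡ 6 (mod 84).


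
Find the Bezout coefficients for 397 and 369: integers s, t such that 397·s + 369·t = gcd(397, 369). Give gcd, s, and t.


Euclidean algorithm on (397, 369) — divide until remainder is 0:
  397 = 1 · 369 + 28
  369 = 13 · 28 + 5
  28 = 5 · 5 + 3
  5 = 1 · 3 + 2
  3 = 1 · 2 + 1
  2 = 2 · 1 + 0
gcd(397, 369) = 1.
Track Bezout coefficients alongside the remainders: start with r₀ = 397 = a·1 + b·0 (s = 1, t = 0) and r₁ = 369 = a·0 + b·1 (s = 0, t = 1); each new remainder r_{k+1} = r_{k-1} − q_k·r_k inherits s_{k+1} = s_{k-1} − q_k·s_k, t_{k+1} = t_{k-1} − q_k·t_k, so r_k = a·s_k + b·t_k at every step:
  q = 1: r = 28, s = 1 − 1·0 = 1, t = 0 − 1·1 = -1  (check: 397·1 + 369·(-1) = 28)
  q = 13: r = 5, s = 0 − 13·1 = -13, t = 1 − 13·(-1) = 14  (check: 397·(-13) + 369·14 = 5)
  q = 5: r = 3, s = 1 − 5·(-13) = 66, t = -1 − 5·14 = -71  (check: 397·66 + 369·(-71) = 3)
  q = 1: r = 2, s = -13 − 1·66 = -79, t = 14 − 1·(-71) = 85  (check: 397·(-79) + 369·85 = 2)
  q = 1: r = 1, s = 66 − 1·(-79) = 145, t = -71 − 1·85 = -156  (check: 397·145 + 369·(-156) = 1)
The row with r = 1 (the gcd) gives the Bezout coefficients s = 145, t = -156.
Result: 397 · (145) + 369 · (-156) = 1.

gcd(397, 369) = 1; s = 145, t = -156 (check: 397·145 + 369·(-156) = 1).


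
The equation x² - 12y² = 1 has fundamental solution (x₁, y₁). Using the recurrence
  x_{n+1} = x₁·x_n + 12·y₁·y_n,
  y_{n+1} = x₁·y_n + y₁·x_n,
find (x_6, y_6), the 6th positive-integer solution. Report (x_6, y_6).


Step 1: Find the fundamental solution (x₁, y₁) of x² - 12y² = 1.
  Expand √12 as a continued fraction. a₀ = ⌊√12⌋ = 3; iterate m_{k+1} = d_k·a_k − m_k, d_{k+1} = (12 − m_{k+1}²)/d_k, a_{k+1} = ⌊(a₀ + m_{k+1})/d_{k+1}⌋ (starting m₀ = 0, d₀ = 1), with convergents p_k = a_k·p_{k-1} + p_{k-2}, q_k = a_k·q_{k-1} + q_{k-2} (p₋₁ = 1, q₋₁ = 0):
  k = 0: a₀ = 3; p₀/q₀ = 3/1; p₀² − 12·q₀² = 9 − 12 = -3.
  k = 1: m = 3, d = 3, a = ⌊(3 + 3)/3⌋ = 2; p/q = (2·3 + 1)/(2·1 + 0) = 7/2; p² − 12·q² = 49 − 48 = 1.
  The first convergent with p² − 12·q² = 1 gives the fundamental solution (x₁, y₁) = (7, 2).
Step 2: Apply the recurrence (x_{n+1}, y_{n+1}) = (x₁x_n + 12y₁y_n, x₁y_n + y₁x_n) repeatedly.
  From (x_1, y_1) = (7, 2): x_2 = 7·7 + 12·2·2 = 97; y_2 = 7·2 + 2·7 = 28.
  From (x_2, y_2) = (97, 28): x_3 = 7·97 + 12·2·28 = 1351; y_3 = 7·28 + 2·97 = 390.
  From (x_3, y_3) = (1351, 390): x_4 = 7·1351 + 12·2·390 = 18817; y_4 = 7·390 + 2·1351 = 5432.
  From (x_4, y_4) = (18817, 5432): x_5 = 7·18817 + 12·2·5432 = 262087; y_5 = 7·5432 + 2·18817 = 75658.
  From (x_5, y_5) = (262087, 75658): x_6 = 7·262087 + 12·2·75658 = 3650401; y_6 = 7·75658 + 2·262087 = 1053780.
Step 3: Verify x_6² - 12·y_6² = 13325427460801 - 13325427460800 = 1 (should be 1). ✓

(x_1, y_1) = (7, 2); (x_6, y_6) = (3650401, 1053780).


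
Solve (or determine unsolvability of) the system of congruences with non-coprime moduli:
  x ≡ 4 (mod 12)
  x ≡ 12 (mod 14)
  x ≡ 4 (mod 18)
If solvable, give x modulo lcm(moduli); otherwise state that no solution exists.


Moduli 12, 14, 18 are not pairwise coprime, so CRT works modulo lcm(m_i) when all pairwise compatibility conditions hold.
Pairwise compatibility: gcd(m_i, m_j) must divide a_i - a_j for every pair.
Merge one congruence at a time:
  Start: x ≡ 4 (mod 12).
  Combine with x ≡ 12 (mod 14): gcd(12, 14) = 2; 12 - 4 = 8, which IS divisible by 2, so compatible.
    Write x = 4 + 12·t and substitute into x ≡ 12 (mod 14): 12·t ≡ 12 − 4 = 8 (mod 14).
    Divide the congruence (and modulus) by g = 2: 6·t ≡ 4 (mod 7).
    The inverse of 6 mod 7 is 6 (since 6·6 = 36 = 5·7 + 1), so t ≡ 6·4 = 24 ≡ 3 (mod 7).
    Then x = 4 + 12·3 = 40, valid modulo lcm(12, 14) = 84: x ≡ 40 (mod 84).
  Combine with x ≡ 4 (mod 18): gcd(84, 18) = 6; 4 - 40 = -36, which IS divisible by 6, so compatible.
    Write x = 40 + 84·t and substitute into x ≡ 4 (mod 18): 84·t ≡ 4 − 40 = -36 (mod 18).
    Divide the congruence (and modulus) by g = 6: 14·t ≡ -6 (mod 3).
    Reduce coefficients mod 3: 2·t ≡ 0 (mod 3).
    The inverse of 2 mod 3 is 2 (since 2·2 = 4 = 1·3 + 1), so t ≡ 2·0 = 0 ≡ 0 (mod 3).
    Then x = 40 + 84·0 = 40, valid modulo lcm(84, 18) = 252: x ≡ 40 (mod 252).
Verify: 40 mod 12 = 4, 40 mod 14 = 12, 40 mod 18 = 4.

x ≡ 40 (mod 252).


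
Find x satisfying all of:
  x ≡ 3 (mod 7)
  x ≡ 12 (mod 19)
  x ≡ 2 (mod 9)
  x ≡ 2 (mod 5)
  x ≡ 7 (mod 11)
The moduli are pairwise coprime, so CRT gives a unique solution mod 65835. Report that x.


Product of moduli M = 7 · 19 · 9 · 5 · 11 = 65835.
Merge one congruence at a time:
  Start: x ≡ 3 (mod 7).
  Combine with x ≡ 12 (mod 19); new modulus lcm = 133.
    Write x = 3 + 7·t and substitute into x ≡ 12 (mod 19): 7·t ≡ 12 − 3 = 9 (mod 19).
    The inverse of 7 mod 19 is 11 (since 7·11 = 77 = 4·19 + 1), so t ≡ 11·9 = 99 ≡ 4 (mod 19).
    Then x = 3 + 7·4 = 31, valid modulo lcm(7, 19) = 133: x ≡ 31 (mod 133).
  Combine with x ≡ 2 (mod 9); new modulus lcm = 1197.
    Write x = 31 + 133·t and substitute into x ≡ 2 (mod 9): 133·t ≡ 2 − 31 = -29 (mod 9).
    Reduce coefficients mod 9: 7·t ≡ 7 (mod 9).
    The inverse of 7 mod 9 is 4 (since 7·4 = 28 = 3·9 + 1), so t ≡ 4·7 = 28 ≡ 1 (mod 9).
    Then x = 31 + 133·1 = 164, valid modulo lcm(133, 9) = 1197: x ≡ 164 (mod 1197).
  Combine with x ≡ 2 (mod 5); new modulus lcm = 5985.
    Write x = 164 + 1197·t and substitute into x ≡ 2 (mod 5): 1197·t ≡ 2 − 164 = -162 (mod 5).
    Reduce coefficients mod 5: 2·t ≡ 3 (mod 5).
    The inverse of 2 mod 5 is 3 (since 2·3 = 6 = 1·5 + 1), so t ≡ 3·3 = 9 ≡ 4 (mod 5).
    Then x = 164 + 1197·4 = 4952, valid modulo lcm(1197, 5) = 5985: x ≡ 4952 (mod 5985).
  Combine with x ≡ 7 (mod 11); new modulus lcm = 65835.
    Write x = 4952 + 5985·t and substitute into x ≡ 7 (mod 11): 5985·t ≡ 7 − 4952 = -4945 (mod 11).
    Reduce coefficients mod 11: 1·t ≡ 5 (mod 11).
    So t ≡ 5 (mod 11).
    Then x = 4952 + 5985·5 = 34877, valid modulo lcm(5985, 11) = 65835: x ≡ 34877 (mod 65835).
Verify against each original: 34877 mod 7 = 3, 34877 mod 19 = 12, 34877 mod 9 = 2, 34877 mod 5 = 2, 34877 mod 11 = 7.

x ≡ 34877 (mod 65835).


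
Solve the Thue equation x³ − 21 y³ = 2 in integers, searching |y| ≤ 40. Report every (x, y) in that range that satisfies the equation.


The equation is x³ - 21y³ = 2. For fixed y, x³ = 21·y³ + 2, so a solution requires the RHS to be a perfect cube.
Strategy: iterate y from -40 to 40, compute RHS = 21·y³ + 2, and check whether it is a (positive or negative) perfect cube.
Check small values of y:
  y = 0: RHS = 2 is not a perfect cube.
  y = 1: RHS = 23 is not a perfect cube.
  y = -1: RHS = -19 is not a perfect cube.
  y = 2: RHS = 170 is not a perfect cube.
  y = -2: RHS = -166 is not a perfect cube.
  y = 3: RHS = 569 is not a perfect cube.
  y = -3: RHS = -565 is not a perfect cube.
Continuing the search up to |y| = 40 finds no solutions either.
No (x, y) in the scanned range satisfies the equation.

No integer solutions with |y| ≤ 40.


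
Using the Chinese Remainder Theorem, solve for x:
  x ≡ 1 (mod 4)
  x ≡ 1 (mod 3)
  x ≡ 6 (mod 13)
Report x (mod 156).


Moduli 4, 3, 13 are pairwise coprime; by CRT there is a unique solution modulo M = 4 · 3 · 13 = 156.
Solve pairwise, accumulating the modulus:
  Start with x ≡ 1 (mod 4).
  Combine with x ≡ 1 (mod 3): since gcd(4, 3) = 1, we get a unique residue mod 12.
    Write x = 1 + 4·t and substitute into x ≡ 1 (mod 3): 4·t ≡ 1 − 1 = 0 (mod 3).
    Reduce coefficients mod 3: 1·t ≡ 0 (mod 3).
    So t ≡ 0 (mod 3).
    Then x = 1 + 4·0 = 1, valid modulo lcm(4, 3) = 12: x ≡ 1 (mod 12).
  Combine with x ≡ 6 (mod 13): since gcd(12, 13) = 1, we get a unique residue mod 156.
    Write x = 1 + 12·t and substitute into x ≡ 6 (mod 13): 12·t ≡ 6 − 1 = 5 (mod 13).
    The inverse of 12 mod 13 is 12 (since 12·12 = 144 = 11·13 + 1), so t ≡ 12·5 = 60 ≡ 8 (mod 13).
    Then x = 1 + 12·8 = 97, valid modulo lcm(12, 13) = 156: x ≡ 97 (mod 156).
Verify: 97 mod 4 = 1 ✓, 97 mod 3 = 1 ✓, 97 mod 13 = 6 ✓.

x ≡ 97 (mod 156).


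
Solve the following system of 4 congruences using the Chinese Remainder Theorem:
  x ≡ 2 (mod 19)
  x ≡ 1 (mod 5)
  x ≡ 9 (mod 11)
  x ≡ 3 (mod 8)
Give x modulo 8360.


Product of moduli M = 19 · 5 · 11 · 8 = 8360.
Merge one congruence at a time:
  Start: x ≡ 2 (mod 19).
  Combine with x ≡ 1 (mod 5); new modulus lcm = 95.
    Write x = 2 + 19·t and substitute into x ≡ 1 (mod 5): 19·t ≡ 1 − 2 = -1 (mod 5).
    Reduce coefficients mod 5: 4·t ≡ 4 (mod 5).
    The inverse of 4 mod 5 is 4 (since 4·4 = 16 = 3·5 + 1), so t ≡ 4·4 = 16 ≡ 1 (mod 5).
    Then x = 2 + 19·1 = 21, valid modulo lcm(19, 5) = 95: x ≡ 21 (mod 95).
  Combine with x ≡ 9 (mod 11); new modulus lcm = 1045.
    Write x = 21 + 95·t and substitute into x ≡ 9 (mod 11): 95·t ≡ 9 − 21 = -12 (mod 11).
    Reduce coefficients mod 11: 7·t ≡ 10 (mod 11).
    The inverse of 7 mod 11 is 8 (since 7·8 = 56 = 5·11 + 1), so t ≡ 8·10 = 80 ≡ 3 (mod 11).
    Then x = 21 + 95·3 = 306, valid modulo lcm(95, 11) = 1045: x ≡ 306 (mod 1045).
  Combine with x ≡ 3 (mod 8); new modulus lcm = 8360.
    Write x = 306 + 1045·t and substitute into x ≡ 3 (mod 8): 1045·t ≡ 3 − 306 = -303 (mod 8).
    Reduce coefficients mod 8: 5·t ≡ 1 (mod 8).
    The inverse of 5 mod 8 is 5 (since 5·5 = 25 = 3·8 + 1), so t ≡ 5·1 = 5 ≡ 5 (mod 8).
    Then x = 306 + 1045·5 = 5531, valid modulo lcm(1045, 8) = 8360: x ≡ 5531 (mod 8360).
Verify against each original: 5531 mod 19 = 2, 5531 mod 5 = 1, 5531 mod 11 = 9, 5531 mod 8 = 3.

x ≡ 5531 (mod 8360).


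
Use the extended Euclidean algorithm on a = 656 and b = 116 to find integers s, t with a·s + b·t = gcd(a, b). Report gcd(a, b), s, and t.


Euclidean algorithm on (656, 116) — divide until remainder is 0:
  656 = 5 · 116 + 76
  116 = 1 · 76 + 40
  76 = 1 · 40 + 36
  40 = 1 · 36 + 4
  36 = 9 · 4 + 0
gcd(656, 116) = 4.
Track Bezout coefficients alongside the remainders: start with r₀ = 656 = a·1 + b·0 (s = 1, t = 0) and r₁ = 116 = a·0 + b·1 (s = 0, t = 1); each new remainder r_{k+1} = r_{k-1} − q_k·r_k inherits s_{k+1} = s_{k-1} − q_k·s_k, t_{k+1} = t_{k-1} − q_k·t_k, so r_k = a·s_k + b·t_k at every step:
  q = 5: r = 76, s = 1 − 5·0 = 1, t = 0 − 5·1 = -5  (check: 656·1 + 116·(-5) = 76)
  q = 1: r = 40, s = 0 − 1·1 = -1, t = 1 − 1·(-5) = 6  (check: 656·(-1) + 116·6 = 40)
  q = 1: r = 36, s = 1 − 1·(-1) = 2, t = -5 − 1·6 = -11  (check: 656·2 + 116·(-11) = 36)
  q = 1: r = 4, s = -1 − 1·2 = -3, t = 6 − 1·(-11) = 17  (check: 656·(-3) + 116·17 = 4)
The row with r = 4 (the gcd) gives the Bezout coefficients s = -3, t = 17.
Result: 656 · (-3) + 116 · (17) = 4.

gcd(656, 116) = 4; s = -3, t = 17 (check: 656·(-3) + 116·17 = 4).


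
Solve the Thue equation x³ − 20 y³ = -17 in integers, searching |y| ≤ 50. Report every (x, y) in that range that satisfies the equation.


The equation is x³ - 20y³ = -17. For fixed y, x³ = 20·y³ − 17, so a solution requires the RHS to be a perfect cube.
Strategy: iterate y from -50 to 50, compute RHS = 20·y³ − 17, and check whether it is a (positive or negative) perfect cube.
Check small values of y:
  y = 0: RHS = -17 is not a perfect cube.
  y = 1: RHS = 3 is not a perfect cube.
  y = -1: RHS = -37 is not a perfect cube.
  y = 2: RHS = 143 is not a perfect cube.
  y = -2: RHS = -177 is not a perfect cube.
  y = 3: RHS = 523 is not a perfect cube.
  y = -3: RHS = -557 is not a perfect cube.
Continuing the search up to |y| = 50 finds no solutions either.
No (x, y) in the scanned range satisfies the equation.

No integer solutions with |y| ≤ 50.


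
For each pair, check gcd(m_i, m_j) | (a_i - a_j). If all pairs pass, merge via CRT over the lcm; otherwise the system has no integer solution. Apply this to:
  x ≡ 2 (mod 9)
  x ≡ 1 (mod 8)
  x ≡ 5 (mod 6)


Moduli 9, 8, 6 are not pairwise coprime, so CRT works modulo lcm(m_i) when all pairwise compatibility conditions hold.
Pairwise compatibility: gcd(m_i, m_j) must divide a_i - a_j for every pair.
Merge one congruence at a time:
  Start: x ≡ 2 (mod 9).
  Combine with x ≡ 1 (mod 8): gcd(9, 8) = 1; 1 - 2 = -1, which IS divisible by 1, so compatible.
    Write x = 2 + 9·t and substitute into x ≡ 1 (mod 8): 9·t ≡ 1 − 2 = -1 (mod 8).
    Reduce coefficients mod 8: 1·t ≡ 7 (mod 8).
    So t ≡ 7 (mod 8).
    Then x = 2 + 9·7 = 65, valid modulo lcm(9, 8) = 72: x ≡ 65 (mod 72).
  Combine with x ≡ 5 (mod 6): gcd(72, 6) = 6; 5 - 65 = -60, which IS divisible by 6, so compatible.
    Write x = 65 + 72·t and substitute into x ≡ 5 (mod 6): 72·t ≡ 5 − 65 = -60 (mod 6).
    Divide the congruence (and modulus) by g = 6: 12·t ≡ -10 (mod 1).
    Modulo 1 every t works; take t = 0.
    Then x = 65 + 72·0 = 65, valid modulo lcm(72, 6) = 72: x ≡ 65 (mod 72).
Verify: 65 mod 9 = 2, 65 mod 8 = 1, 65 mod 6 = 5.

x ≡ 65 (mod 72).


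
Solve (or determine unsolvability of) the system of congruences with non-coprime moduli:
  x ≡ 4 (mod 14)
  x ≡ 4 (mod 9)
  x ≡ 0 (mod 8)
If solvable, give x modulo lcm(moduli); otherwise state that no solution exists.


Moduli 14, 9, 8 are not pairwise coprime, so CRT works modulo lcm(m_i) when all pairwise compatibility conditions hold.
Pairwise compatibility: gcd(m_i, m_j) must divide a_i - a_j for every pair.
Merge one congruence at a time:
  Start: x ≡ 4 (mod 14).
  Combine with x ≡ 4 (mod 9): gcd(14, 9) = 1; 4 - 4 = 0, which IS divisible by 1, so compatible.
    Write x = 4 + 14·t and substitute into x ≡ 4 (mod 9): 14·t ≡ 4 − 4 = 0 (mod 9).
    Reduce coefficients mod 9: 5·t ≡ 0 (mod 9).
    The inverse of 5 mod 9 is 2 (since 5·2 = 10 = 1·9 + 1), so t ≡ 2·0 = 0 ≡ 0 (mod 9).
    Then x = 4 + 14·0 = 4, valid modulo lcm(14, 9) = 126: x ≡ 4 (mod 126).
  Combine with x ≡ 0 (mod 8): gcd(126, 8) = 2; 0 - 4 = -4, which IS divisible by 2, so compatible.
    Write x = 4 + 126·t and substitute into x ≡ 0 (mod 8): 126·t ≡ 0 − 4 = -4 (mod 8).
    Divide the congruence (and modulus) by g = 2: 63·t ≡ -2 (mod 4).
    Reduce coefficients mod 4: 3·t ≡ 2 (mod 4).
    The inverse of 3 mod 4 is 3 (since 3·3 = 9 = 2·4 + 1), so t ≡ 3·2 = 6 ≡ 2 (mod 4).
    Then x = 4 + 126·2 = 256, valid modulo lcm(126, 8) = 504: x ≡ 256 (mod 504).
Verify: 256 mod 14 = 4, 256 mod 9 = 4, 256 mod 8 = 0.

x ≡ 256 (mod 504).


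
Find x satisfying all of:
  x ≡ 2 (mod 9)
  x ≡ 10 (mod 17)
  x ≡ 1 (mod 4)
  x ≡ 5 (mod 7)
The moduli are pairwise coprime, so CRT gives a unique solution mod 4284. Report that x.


Product of moduli M = 9 · 17 · 4 · 7 = 4284.
Merge one congruence at a time:
  Start: x ≡ 2 (mod 9).
  Combine with x ≡ 10 (mod 17); new modulus lcm = 153.
    Write x = 2 + 9·t and substitute into x ≡ 10 (mod 17): 9·t ≡ 10 − 2 = 8 (mod 17).
    The inverse of 9 mod 17 is 2 (since 9·2 = 18 = 1·17 + 1), so t ≡ 2·8 = 16 ≡ 16 (mod 17).
    Then x = 2 + 9·16 = 146, valid modulo lcm(9, 17) = 153: x ≡ 146 (mod 153).
  Combine with x ≡ 1 (mod 4); new modulus lcm = 612.
    Write x = 146 + 153·t and substitute into x ≡ 1 (mod 4): 153·t ≡ 1 − 146 = -145 (mod 4).
    Reduce coefficients mod 4: 1·t ≡ 3 (mod 4).
    So t ≡ 3 (mod 4).
    Then x = 146 + 153·3 = 605, valid modulo lcm(153, 4) = 612: x ≡ 605 (mod 612).
  Combine with x ≡ 5 (mod 7); new modulus lcm = 4284.
    Write x = 605 + 612·t and substitute into x ≡ 5 (mod 7): 612·t ≡ 5 − 605 = -600 (mod 7).
    Reduce coefficients mod 7: 3·t ≡ 2 (mod 7).
    The inverse of 3 mod 7 is 5 (since 3·5 = 15 = 2·7 + 1), so t ≡ 5·2 = 10 ≡ 3 (mod 7).
    Then x = 605 + 612·3 = 2441, valid modulo lcm(612, 7) = 4284: x ≡ 2441 (mod 4284).
Verify against each original: 2441 mod 9 = 2, 2441 mod 17 = 10, 2441 mod 4 = 1, 2441 mod 7 = 5.

x ≡ 2441 (mod 4284).


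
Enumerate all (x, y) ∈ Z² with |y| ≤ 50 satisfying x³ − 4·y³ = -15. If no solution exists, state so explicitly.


The equation is x³ - 4y³ = -15. For fixed y, x³ = 4·y³ − 15, so a solution requires the RHS to be a perfect cube.
Strategy: iterate y from -50 to 50, compute RHS = 4·y³ − 15, and check whether it is a (positive or negative) perfect cube.
Check small values of y:
  y = 0: RHS = -15 is not a perfect cube.
  y = 1: RHS = -11 is not a perfect cube.
  y = -1: RHS = -19 is not a perfect cube.
  y = 2: RHS = 17 is not a perfect cube.
  y = -2: RHS = -47 is not a perfect cube.
  y = 3: RHS = 93 is not a perfect cube.
  y = -3: RHS = -123 is not a perfect cube.
Continuing the search up to |y| = 50 finds no solutions either.
No (x, y) in the scanned range satisfies the equation.

No integer solutions with |y| ≤ 50.


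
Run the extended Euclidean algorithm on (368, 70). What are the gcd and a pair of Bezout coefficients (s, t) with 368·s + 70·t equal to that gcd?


Euclidean algorithm on (368, 70) — divide until remainder is 0:
  368 = 5 · 70 + 18
  70 = 3 · 18 + 16
  18 = 1 · 16 + 2
  16 = 8 · 2 + 0
gcd(368, 70) = 2.
Track Bezout coefficients alongside the remainders: start with r₀ = 368 = a·1 + b·0 (s = 1, t = 0) and r₁ = 70 = a·0 + b·1 (s = 0, t = 1); each new remainder r_{k+1} = r_{k-1} − q_k·r_k inherits s_{k+1} = s_{k-1} − q_k·s_k, t_{k+1} = t_{k-1} − q_k·t_k, so r_k = a·s_k + b·t_k at every step:
  q = 5: r = 18, s = 1 − 5·0 = 1, t = 0 − 5·1 = -5  (check: 368·1 + 70·(-5) = 18)
  q = 3: r = 16, s = 0 − 3·1 = -3, t = 1 − 3·(-5) = 16  (check: 368·(-3) + 70·16 = 16)
  q = 1: r = 2, s = 1 − 1·(-3) = 4, t = -5 − 1·16 = -21  (check: 368·4 + 70·(-21) = 2)
The row with r = 2 (the gcd) gives the Bezout coefficients s = 4, t = -21.
Result: 368 · (4) + 70 · (-21) = 2.

gcd(368, 70) = 2; s = 4, t = -21 (check: 368·4 + 70·(-21) = 2).


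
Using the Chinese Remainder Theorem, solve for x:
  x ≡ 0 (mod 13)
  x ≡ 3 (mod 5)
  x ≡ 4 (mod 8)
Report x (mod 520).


Moduli 13, 5, 8 are pairwise coprime; by CRT there is a unique solution modulo M = 13 · 5 · 8 = 520.
Solve pairwise, accumulating the modulus:
  Start with x ≡ 0 (mod 13).
  Combine with x ≡ 3 (mod 5): since gcd(13, 5) = 1, we get a unique residue mod 65.
    Write x = 0 + 13·t and substitute into x ≡ 3 (mod 5): 13·t ≡ 3 − 0 = 3 (mod 5).
    Reduce coefficients mod 5: 3·t ≡ 3 (mod 5).
    The inverse of 3 mod 5 is 2 (since 3·2 = 6 = 1·5 + 1), so t ≡ 2·3 = 6 ≡ 1 (mod 5).
    Then x = 0 + 13·1 = 13, valid modulo lcm(13, 5) = 65: x ≡ 13 (mod 65).
  Combine with x ≡ 4 (mod 8): since gcd(65, 8) = 1, we get a unique residue mod 520.
    Write x = 13 + 65·t and substitute into x ≡ 4 (mod 8): 65·t ≡ 4 − 13 = -9 (mod 8).
    Reduce coefficients mod 8: 1·t ≡ 7 (mod 8).
    So t ≡ 7 (mod 8).
    Then x = 13 + 65·7 = 468, valid modulo lcm(65, 8) = 520: x ≡ 468 (mod 520).
Verify: 468 mod 13 = 0 ✓, 468 mod 5 = 3 ✓, 468 mod 8 = 4 ✓.

x ≡ 468 (mod 520).


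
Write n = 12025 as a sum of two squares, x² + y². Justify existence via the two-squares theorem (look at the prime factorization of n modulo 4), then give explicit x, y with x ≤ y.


Step 1: Factor n = 12025 = 5^2 · 13 · 37.
Step 2: Check the mod-4 condition on each prime factor: 5 ≡ 1 (mod 4), exponent 2; 13 ≡ 1 (mod 4), exponent 1; 37 ≡ 1 (mod 4), exponent 1.
All primes ≡ 3 (mod 4) appear to even exponent (or don't appear), so by the two-squares theorem n IS expressible as a sum of two squares.
Step 3: Build a representation. Group n = k² · m with k = 5 and m = 13 · 37 = 481 (a product of primes ≡ 1 (mod 4)); a representation of m scales to one of n via (k·x)² + (k·y)² = k²(x² + y²). Each prime p ≡ 1 (mod 4) is itself a sum of two squares; find a² by testing p − a² for a perfect square:
  13: 13 − 1² = 12, 13 − 2² = 9 = 3² ⇒ 13 = 2² + 3².
  37: 37 − 1² = 36 = 6² ⇒ 37 = 1² + 6².
  Combine using the Brahmagupta–Fibonacci identity (a² + b²)(c² + d²) = (ac − bd)² + (ad + bc)² = (ac + bd)² + (ad − bc)²:
  13 · 37 = 481: from (2² + 3²)(1² + 6²), take (2·1 − 3·6, 2·6 + 3·1) = (2 − 18, 12 + 3) = (-16, 15); dropping signs (only squares matter) gives (16, 15); check 16² + 15² = 256 + 225 = 481 ✓.
  Scale by k = 5: (5·16, 5·15) = (80, 75).
Step 4: Order so x ≤ y and verify: 75² + 80² = 5625 + 6400 = 12025 = n. ✓

n = 12025 = 75² + 80² (one valid representation with x ≤ y).


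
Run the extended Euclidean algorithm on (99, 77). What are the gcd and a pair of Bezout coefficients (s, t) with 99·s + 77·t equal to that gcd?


Euclidean algorithm on (99, 77) — divide until remainder is 0:
  99 = 1 · 77 + 22
  77 = 3 · 22 + 11
  22 = 2 · 11 + 0
gcd(99, 77) = 11.
Track Bezout coefficients alongside the remainders: start with r₀ = 99 = a·1 + b·0 (s = 1, t = 0) and r₁ = 77 = a·0 + b·1 (s = 0, t = 1); each new remainder r_{k+1} = r_{k-1} − q_k·r_k inherits s_{k+1} = s_{k-1} − q_k·s_k, t_{k+1} = t_{k-1} − q_k·t_k, so r_k = a·s_k + b·t_k at every step:
  q = 1: r = 22, s = 1 − 1·0 = 1, t = 0 − 1·1 = -1  (check: 99·1 + 77·(-1) = 22)
  q = 3: r = 11, s = 0 − 3·1 = -3, t = 1 − 3·(-1) = 4  (check: 99·(-3) + 77·4 = 11)
The row with r = 11 (the gcd) gives the Bezout coefficients s = -3, t = 4.
Result: 99 · (-3) + 77 · (4) = 11.

gcd(99, 77) = 11; s = -3, t = 4 (check: 99·(-3) + 77·4 = 11).


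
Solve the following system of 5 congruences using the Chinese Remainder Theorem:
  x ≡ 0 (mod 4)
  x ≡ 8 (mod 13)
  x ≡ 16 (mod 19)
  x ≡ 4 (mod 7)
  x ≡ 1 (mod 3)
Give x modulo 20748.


Product of moduli M = 4 · 13 · 19 · 7 · 3 = 20748.
Merge one congruence at a time:
  Start: x ≡ 0 (mod 4).
  Combine with x ≡ 8 (mod 13); new modulus lcm = 52.
    Write x = 0 + 4·t and substitute into x ≡ 8 (mod 13): 4·t ≡ 8 − 0 = 8 (mod 13).
    The inverse of 4 mod 13 is 10 (since 4·10 = 40 = 3·13 + 1), so t ≡ 10·8 = 80 ≡ 2 (mod 13).
    Then x = 0 + 4·2 = 8, valid modulo lcm(4, 13) = 52: x ≡ 8 (mod 52).
  Combine with x ≡ 16 (mod 19); new modulus lcm = 988.
    Write x = 8 + 52·t and substitute into x ≡ 16 (mod 19): 52·t ≡ 16 − 8 = 8 (mod 19).
    Reduce coefficients mod 19: 14·t ≡ 8 (mod 19).
    The inverse of 14 mod 19 is 15 (since 14·15 = 210 = 11·19 + 1), so t ≡ 15·8 = 120 ≡ 6 (mod 19).
    Then x = 8 + 52·6 = 320, valid modulo lcm(52, 19) = 988: x ≡ 320 (mod 988).
  Combine with x ≡ 4 (mod 7); new modulus lcm = 6916.
    Write x = 320 + 988·t and substitute into x ≡ 4 (mod 7): 988·t ≡ 4 − 320 = -316 (mod 7).
    Reduce coefficients mod 7: 1·t ≡ 6 (mod 7).
    So t ≡ 6 (mod 7).
    Then x = 320 + 988·6 = 6248, valid modulo lcm(988, 7) = 6916: x ≡ 6248 (mod 6916).
  Combine with x ≡ 1 (mod 3); new modulus lcm = 20748.
    Write x = 6248 + 6916·t and substitute into x ≡ 1 (mod 3): 6916·t ≡ 1 − 6248 = -6247 (mod 3).
    Reduce coefficients mod 3: 1·t ≡ 2 (mod 3).
    So t ≡ 2 (mod 3).
    Then x = 6248 + 6916·2 = 20080, valid modulo lcm(6916, 3) = 20748: x ≡ 20080 (mod 20748).
Verify against each original: 20080 mod 4 = 0, 20080 mod 13 = 8, 20080 mod 19 = 16, 20080 mod 7 = 4, 20080 mod 3 = 1.

x ≡ 20080 (mod 20748).
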